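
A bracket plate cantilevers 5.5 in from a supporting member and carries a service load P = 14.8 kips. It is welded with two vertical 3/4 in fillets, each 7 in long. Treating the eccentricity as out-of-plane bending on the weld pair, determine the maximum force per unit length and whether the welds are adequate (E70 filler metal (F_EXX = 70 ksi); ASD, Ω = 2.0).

L_w = 2 × 7 = 14 in; section modulus (unit throat) S = 2 × L²/6 = 16.33 in².
Direct shear f_v = P/L_w = 14.8/14 = 1.057 kip/in.
Moment M = P × e = 14.8 × 5.5 = 81.4 kip·in; bending f_b = M/S = 4.984 kip/in.
f_max = √(f_v² + f_b²) = √(1.057² + 4.984²) = 5.095 kip/in.
r_n/Ω = (1/2.0) × 0.6 × 70 × (0.707 × 0.75) = 11.14 kip/in → adequate.

f_max ≈ 5.09 kip/in; adequate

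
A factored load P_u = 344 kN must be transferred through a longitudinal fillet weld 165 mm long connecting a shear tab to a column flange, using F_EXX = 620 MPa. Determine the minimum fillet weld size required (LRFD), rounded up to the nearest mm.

Total weld length L = 165 mm.
Required throat t_e = P_u / (φ × 0.6 F_EXX × L) = 344 / (0.75 × 0.6 × 620 × 165 × 10⁻³) = 7.473 mm.
Required leg w = t_e / 0.707 = 10.57 mm → use 11 mm.

w = 11 mm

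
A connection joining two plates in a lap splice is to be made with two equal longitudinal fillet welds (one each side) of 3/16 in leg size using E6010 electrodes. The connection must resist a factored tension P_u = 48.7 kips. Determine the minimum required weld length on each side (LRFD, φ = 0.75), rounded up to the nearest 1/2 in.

L = 7 in on each side

E60XX → F_EXX = 60 ksi.
Throat t_e = 0.707 × 0.1875 = 0.1326 in.
φr_n = 0.75 × 0.6 × 60 × 0.1326 = 3.579 kips/in.
L_req = P_u / φr_n = 48.7 / 3.579 = 13.61 in total.
Per side: 13.61 / 2 = 6.803 in.
Round up → use L = 7 in on each side.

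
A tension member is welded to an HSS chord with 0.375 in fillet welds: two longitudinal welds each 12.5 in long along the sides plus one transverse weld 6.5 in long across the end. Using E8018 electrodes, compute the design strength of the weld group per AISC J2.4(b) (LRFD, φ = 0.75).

E80XX → F_EXX = 80 ksi.
t_e = 0.707 × 0.375 = 0.2651 in.
R_nwl = 0.6 × 80 × 0.2651 × 25 = 318.1 kips (longitudinal, 2 welds).
R_nwt = 0.6 × 80 × 0.2651 × 6.5 = 82.72 kips (transverse, base value).
(i) R_nwl + R_nwt = 400.9 kips; (ii) 0.85 R_nwl + 1.5 R_nwt = 394.5 kips.
R_n = max = 400.9 kips [governs: (i)]; φR_n = 300.7 kips.

φR_n ≈ 301 kips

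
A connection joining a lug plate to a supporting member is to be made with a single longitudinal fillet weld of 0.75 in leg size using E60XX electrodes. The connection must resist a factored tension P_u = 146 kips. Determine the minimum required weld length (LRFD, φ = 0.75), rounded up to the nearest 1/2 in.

E60XX → F_EXX = 60 ksi.
Throat t_e = 0.707 × 0.75 = 0.5302 in.
φr_n = 0.75 × 0.6 × 60 × 0.5302 = 14.32 kips/in.
L_req = P_u / φr_n = 146 / 14.32 = 10.2 in total.
Round up → use L = 10.5 in.

L = 10.5 in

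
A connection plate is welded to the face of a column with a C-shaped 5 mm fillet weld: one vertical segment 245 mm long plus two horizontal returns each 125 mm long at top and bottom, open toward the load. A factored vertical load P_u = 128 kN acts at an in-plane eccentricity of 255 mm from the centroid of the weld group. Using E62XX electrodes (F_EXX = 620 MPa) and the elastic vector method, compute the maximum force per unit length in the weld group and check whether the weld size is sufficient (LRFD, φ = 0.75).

f_max ≈ 1050 N/mm; NOT adequate

Total weld length L_w = 495 mm. Treat welds as unit-width lines.
Centroid: x̄ = 2×125×62.5 / 495 = 31.57 mm from the vertical weld.
Polar moment about centroid: J = I_x + I_y = [245³/12 + 2×125×122.5²] + [245×31.57² + 2(125³/12 + 125×30.93²)] = 5786000 mm³.
Direct shear f_v = P/L_w = 128×10³ / 495 = 258.6 N/mm (vertical).
Torsion M = P·e = 128×10³ × 255 = 32640000 N·mm.
Critical point at (x, y) = (93.43, 122.5) from centroid. f_tx = M·y/J = 691.1 N/mm; f_ty = M·x/J = 527.1 N/mm.
Resultant f_max = √[f_tx² + (f_v + f_ty)²] = √[691.1² + (258.6 + 527.1)²] = 1046 N/mm.
Capacity per unit length: φr_n = 0.75 × 0.6 × 620 × (0.707 × 5) = 986.3 N/mm.
1046 > 986.3 → NOT adequate.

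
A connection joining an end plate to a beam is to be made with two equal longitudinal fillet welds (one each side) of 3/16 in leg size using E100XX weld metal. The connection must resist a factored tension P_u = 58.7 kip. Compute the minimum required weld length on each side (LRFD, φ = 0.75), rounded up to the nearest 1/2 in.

E100XX → F_EXX = 100 ksi.
Throat t_e = 0.707 × 0.1875 = 0.1326 in.
φr_n = 0.75 × 0.6 × 100 × 0.1326 = 5.965 kip/in.
L_req = P_u / φr_n = 58.7 / 5.965 = 9.84 in total.
Per side: 9.84 / 2 = 4.92 in.
Round up → use L = 5 in on each side.

L = 5 in on each side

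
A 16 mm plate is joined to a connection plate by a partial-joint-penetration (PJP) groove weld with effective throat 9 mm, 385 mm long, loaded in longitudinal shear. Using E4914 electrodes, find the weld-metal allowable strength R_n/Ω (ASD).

R_n/Ω ≈ 509 kN

E49XX → F_EXX = 490 MPa.
Effective throat (given) t_e = 9 mm.
A_we = 9 × 385 = 3465 mm².
F_nw = 0.6 F_EXX = 294 MPa.
R_n/Ω = (294 × 3465) / 2.0 × 10⁻³ = 509.4 kN.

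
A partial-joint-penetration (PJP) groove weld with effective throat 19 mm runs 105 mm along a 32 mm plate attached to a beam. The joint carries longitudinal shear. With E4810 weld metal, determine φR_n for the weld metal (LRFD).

φR_n ≈ 431 kN

E48XX → F_EXX = 480 MPa.
Effective throat (given) t_e = 19 mm.
A_we = 19 × 105 = 1995 mm².
F_nw = 0.6 F_EXX = 288 MPa.
φR_n = 0.75 × 288 × 1995 × 10⁻³ = 430.9 kN.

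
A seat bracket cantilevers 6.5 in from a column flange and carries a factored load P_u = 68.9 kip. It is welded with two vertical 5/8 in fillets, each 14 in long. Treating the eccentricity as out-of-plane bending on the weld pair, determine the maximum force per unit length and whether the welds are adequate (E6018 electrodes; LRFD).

f_max ≈ 7.28 kip/in; adequate

E60XX → F_EXX = 60 ksi.
L_w = 2 × 14 = 28 in; section modulus (unit throat) S = 2 × L²/6 = 65.33 in².
Direct shear f_v = P/L_w = 68.9/28 = 2.461 kip/in.
Moment M = P × e = 68.9 × 6.5 = 447.85 kip·in; bending f_b = M/S = 6.855 kip/in.
f_max = √(f_v² + f_b²) = √(2.461² + 6.855²) = 7.283 kip/in.
φr_n = 0.75 × 0.6 × 60 × (0.707 × 0.625) = 11.93 kip/in → adequate.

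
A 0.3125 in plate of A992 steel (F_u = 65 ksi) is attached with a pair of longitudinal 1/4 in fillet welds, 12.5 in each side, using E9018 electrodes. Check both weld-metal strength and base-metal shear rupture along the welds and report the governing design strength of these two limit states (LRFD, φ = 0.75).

E90XX → F_EXX = 90 ksi.
t_e = 0.707 × 0.25 = 0.1767 in; L = 25 in.
Weld metal: φR_n = 0.75 × 0.6 × 90 × 0.1767 × 25 = 179 kips.
Base metal (shear rupture): φR_n = 0.75 × 0.6 × 65 × 0.3125 × 25 = 228.5 kips.
Governing: weld metal.

φR_n ≈ 179 kips (weld metal governs)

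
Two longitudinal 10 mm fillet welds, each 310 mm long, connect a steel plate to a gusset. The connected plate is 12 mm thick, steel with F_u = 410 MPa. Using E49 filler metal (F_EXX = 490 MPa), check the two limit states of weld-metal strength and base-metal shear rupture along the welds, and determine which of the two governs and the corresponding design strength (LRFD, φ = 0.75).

φR_n ≈ 967 kN (weld metal governs)

t_e = 0.707 × 10 = 7.07 mm; L = 620 mm.
Weld metal: φR_n = 0.75 × 0.6 × 490 × 7.07 × 620 × 10⁻³ = 966.5 kN.
Base metal (shear rupture): φR_n = 0.75 × 0.6 × 410 × 12 × 620 × 10⁻³ = 1373 kN.
Governing: weld metal.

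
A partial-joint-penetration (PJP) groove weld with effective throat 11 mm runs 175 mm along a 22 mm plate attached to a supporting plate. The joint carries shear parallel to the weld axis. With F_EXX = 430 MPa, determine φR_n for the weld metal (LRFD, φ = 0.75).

φR_n ≈ 372 kN

Effective throat (given) t_e = 11 mm.
A_we = 11 × 175 = 1925 mm².
F_nw = 0.6 F_EXX = 258 MPa.
φR_n = 0.75 × 258 × 1925 × 10⁻³ = 372.5 kN.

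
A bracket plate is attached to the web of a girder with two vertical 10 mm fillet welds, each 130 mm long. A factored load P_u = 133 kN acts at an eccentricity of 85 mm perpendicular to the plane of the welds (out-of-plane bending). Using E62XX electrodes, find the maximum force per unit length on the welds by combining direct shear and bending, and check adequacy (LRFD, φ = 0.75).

E62XX → F_EXX = 620 MPa.
L_w = 2 × 130 = 260 mm; section modulus (unit throat) S = 2 × L²/6 = 5633 mm².
Direct shear f_v = P/L_w = 133×10³/260 = 511.5 N/mm.
Moment M = P × e = 133×10³ × 85 = 11305000 N·mm; bending f_b = M/S = 2007 N/mm.
f_max = √(f_v² + f_b²) = √(511.5² + 2007²) = 2071 N/mm.
φr_n = 0.75 × 0.6 × 620 × (0.707 × 10) = 1973 N/mm → NOT adequate.

f_max ≈ 2070 N/mm; NOT adequate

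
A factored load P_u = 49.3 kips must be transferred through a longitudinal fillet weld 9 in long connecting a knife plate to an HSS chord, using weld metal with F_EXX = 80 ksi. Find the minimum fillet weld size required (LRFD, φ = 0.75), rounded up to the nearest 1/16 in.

Total weld length L = 9 in.
Required throat t_e = P_u / (φ × 0.6 F_EXX × L) = 49.3 / (0.75 × 0.6 × 80 × 9) = 0.1522 in.
Required leg w = t_e / 0.707 = 0.2152 in → use 1/4 in.

w = 1/4 in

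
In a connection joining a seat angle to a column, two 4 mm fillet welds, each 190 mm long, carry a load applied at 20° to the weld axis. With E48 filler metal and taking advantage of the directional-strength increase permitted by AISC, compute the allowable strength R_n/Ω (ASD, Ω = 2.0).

R_n/Ω ≈ 170 kN

E48XX → F_EXX = 480 MPa.
t_e = 0.707 × 4 = 2.828 mm; A_we = 2.828 × 380 = 1075 mm².
Directional factor: 1.0 + 0.5 sin^1.5(20°) = 1.1.
F_nw = 0.6 × 480 × 1.1 = 316.8 MPa.
R_n/Ω = (316.8 × 1075) / 2.0 × 10⁻³ = 170.2 kN.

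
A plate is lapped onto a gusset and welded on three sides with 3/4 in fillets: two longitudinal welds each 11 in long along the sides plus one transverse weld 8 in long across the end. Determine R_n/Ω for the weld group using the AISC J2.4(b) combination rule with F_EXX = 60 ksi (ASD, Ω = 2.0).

t_e = 0.707 × 0.75 = 0.5302 in.
R_nwl = 0.6 × 60 × 0.5302 × 22 = 420 kips (longitudinal, 2 welds).
R_nwt = 0.6 × 60 × 0.5302 × 8 = 152.7 kips (transverse, base value).
(i) R_nwl + R_nwt = 572.7 kips; (ii) 0.85 R_nwl + 1.5 R_nwt = 586 kips.
R_n = max = 586 kips [governs: (ii)]; R_n/Ω = 293 kips.

R_n/Ω ≈ 293 kips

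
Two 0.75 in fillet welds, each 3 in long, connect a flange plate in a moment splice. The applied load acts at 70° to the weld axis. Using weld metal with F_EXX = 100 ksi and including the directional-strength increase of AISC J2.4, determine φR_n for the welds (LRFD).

φR_n ≈ 208 kip

t_e = 0.707 × 0.75 = 0.5302 in; A_we = 0.5302 × 6 = 3.181 in².
Directional factor: 1.0 + 0.5 sin^1.5(70°) = 1.455.
F_nw = 0.6 × 100 × 1.455 = 87.33 ksi.
φR_n = 0.75 × 87.33 × 3.181 = 208.4 kip.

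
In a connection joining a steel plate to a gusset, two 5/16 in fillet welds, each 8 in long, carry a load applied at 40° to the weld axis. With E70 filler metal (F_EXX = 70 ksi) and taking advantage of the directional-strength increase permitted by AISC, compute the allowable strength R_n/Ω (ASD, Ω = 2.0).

R_n/Ω ≈ 93.4 kip

t_e = 0.707 × 0.3125 = 0.2209 in; A_we = 0.2209 × 16 = 3.535 in².
Directional factor: 1.0 + 0.5 sin^1.5(40°) = 1.258.
F_nw = 0.6 × 70 × 1.258 = 52.82 ksi.
R_n/Ω = (52.82 × 3.535) / 2.0 = 93.36 kip.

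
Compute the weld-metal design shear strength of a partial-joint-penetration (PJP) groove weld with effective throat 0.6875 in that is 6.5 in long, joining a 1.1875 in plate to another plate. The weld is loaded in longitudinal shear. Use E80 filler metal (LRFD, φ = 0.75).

E80XX → F_EXX = 80 ksi.
Effective throat (given) t_e = 0.6875 in.
A_we = 0.6875 × 6.5 = 4.469 in².
F_nw = 0.6 F_EXX = 48 ksi.
φR_n = 0.75 × 48 × 4.469 = 160.9 kips.

φR_n ≈ 161 kips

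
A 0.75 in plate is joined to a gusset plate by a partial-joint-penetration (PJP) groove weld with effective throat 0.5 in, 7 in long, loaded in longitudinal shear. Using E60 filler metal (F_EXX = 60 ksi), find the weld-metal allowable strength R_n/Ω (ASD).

Effective throat (given) t_e = 0.5 in.
A_we = 0.5 × 7 = 3.5 in².
F_nw = 0.6 F_EXX = 36 ksi.
R_n/Ω = (36 × 3.5) / 2.0 = 63 kip.

R_n/Ω ≈ 63 kip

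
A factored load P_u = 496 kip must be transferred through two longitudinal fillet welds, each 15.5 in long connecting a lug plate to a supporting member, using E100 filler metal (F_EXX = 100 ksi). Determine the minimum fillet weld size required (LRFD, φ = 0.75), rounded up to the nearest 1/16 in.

Total weld length L = 31 in.
Required throat t_e = P_u / (φ × 0.6 F_EXX × L) = 496 / (0.75 × 0.6 × 100 × 31) = 0.3556 in.
Required leg w = t_e / 0.707 = 0.5029 in → use 9/16 in.

w = 9/16 in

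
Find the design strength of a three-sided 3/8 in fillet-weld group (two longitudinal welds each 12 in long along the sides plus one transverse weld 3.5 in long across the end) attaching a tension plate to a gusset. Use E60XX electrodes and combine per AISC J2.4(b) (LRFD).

φR_n ≈ 197 kips

E60XX → F_EXX = 60 ksi.
t_e = 0.707 × 0.375 = 0.2651 in.
R_nwl = 0.6 × 60 × 0.2651 × 24 = 229.1 kips (longitudinal, 2 welds).
R_nwt = 0.6 × 60 × 0.2651 × 3.5 = 33.41 kips (transverse, base value).
(i) R_nwl + R_nwt = 262.5 kips; (ii) 0.85 R_nwl + 1.5 R_nwt = 244.8 kips.
R_n = max = 262.5 kips [governs: (i)]; φR_n = 196.9 kips.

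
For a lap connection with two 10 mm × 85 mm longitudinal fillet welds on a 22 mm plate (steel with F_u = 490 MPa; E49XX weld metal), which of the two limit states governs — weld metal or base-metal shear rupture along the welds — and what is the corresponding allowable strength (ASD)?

R_n/Ω ≈ 177 kN (weld metal governs)

E49XX → F_EXX = 490 MPa.
t_e = 0.707 × 10 = 7.07 mm; L = 170 mm.
Weld metal: R_n/Ω = (1/2.0) × 0.6 × 490 × 7.07 × 170 × 10⁻³ = 176.7 kN.
Base metal (shear rupture): R_n/Ω = (1/2.0) × 0.6 × 490 × 22 × 170 × 10⁻³ = 549.8 kN.
Governing: weld metal.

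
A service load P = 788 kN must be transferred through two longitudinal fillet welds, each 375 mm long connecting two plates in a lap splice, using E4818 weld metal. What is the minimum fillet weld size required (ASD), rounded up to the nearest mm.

E48XX → F_EXX = 480 MPa.
Total weld length L = 750 mm.
Required throat t_e = P × Ω / (0.6 F_EXX × L) = 788 × 2.0 / (0.6 × 480 × 750 × 10⁻³) = 7.296 mm.
Required leg w = t_e / 0.707 = 10.32 mm → use 11 mm.

w = 11 mm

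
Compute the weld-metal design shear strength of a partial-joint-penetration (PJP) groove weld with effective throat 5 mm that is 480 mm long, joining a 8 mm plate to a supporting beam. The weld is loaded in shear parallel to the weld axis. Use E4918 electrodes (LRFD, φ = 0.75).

φR_n ≈ 529 kN

E49XX → F_EXX = 490 MPa.
Effective throat (given) t_e = 5 mm.
A_we = 5 × 480 = 2400 mm².
F_nw = 0.6 F_EXX = 294 MPa.
φR_n = 0.75 × 294 × 2400 × 10⁻³ = 529.2 kN.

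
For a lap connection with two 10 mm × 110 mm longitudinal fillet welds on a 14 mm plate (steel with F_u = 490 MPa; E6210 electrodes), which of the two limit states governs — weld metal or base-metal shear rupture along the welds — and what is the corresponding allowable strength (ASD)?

E62XX → F_EXX = 620 MPa.
t_e = 0.707 × 10 = 7.07 mm; L = 220 mm.
Weld metal: R_n/Ω = (1/2.0) × 0.6 × 620 × 7.07 × 220 × 10⁻³ = 289.3 kN.
Base metal (shear rupture): R_n/Ω = (1/2.0) × 0.6 × 490 × 14 × 220 × 10⁻³ = 452.8 kN.
Governing: weld metal.

R_n/Ω ≈ 289 kN (weld metal governs)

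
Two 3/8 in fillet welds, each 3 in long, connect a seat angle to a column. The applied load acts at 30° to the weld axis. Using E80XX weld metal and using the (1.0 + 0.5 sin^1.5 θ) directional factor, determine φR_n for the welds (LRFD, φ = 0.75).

φR_n ≈ 67.4 kips

E80XX → F_EXX = 80 ksi.
t_e = 0.707 × 0.375 = 0.2651 in; A_we = 0.2651 × 6 = 1.591 in².
Directional factor: 1.0 + 0.5 sin^1.5(30°) = 1.177.
F_nw = 0.6 × 80 × 1.177 = 56.49 ksi.
φR_n = 0.75 × 56.49 × 1.591 = 67.39 kips.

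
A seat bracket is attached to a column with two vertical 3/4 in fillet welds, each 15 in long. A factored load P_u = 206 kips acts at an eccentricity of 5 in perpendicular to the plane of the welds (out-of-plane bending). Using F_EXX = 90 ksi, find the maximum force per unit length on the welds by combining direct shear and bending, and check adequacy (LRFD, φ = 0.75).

L_w = 2 × 15 = 30 in; section modulus (unit throat) S = 2 × L²/6 = 75 in².
Direct shear f_v = P/L_w = 206/30 = 6.867 kip/in.
Moment M = P × e = 206 × 5 = 1030 kip·in; bending f_b = M/S = 13.73 kip/in.
f_max = √(f_v² + f_b²) = √(6.867² + 13.73²) = 15.35 kip/in.
φr_n = 0.75 × 0.6 × 90 × (0.707 × 0.75) = 21.48 kip/in → adequate.

f_max ≈ 15.4 kip/in; adequate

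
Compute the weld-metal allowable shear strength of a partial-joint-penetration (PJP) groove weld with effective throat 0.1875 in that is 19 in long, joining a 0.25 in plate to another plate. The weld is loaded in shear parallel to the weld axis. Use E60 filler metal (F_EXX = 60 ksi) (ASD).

Effective throat (given) t_e = 0.1875 in.
A_we = 0.1875 × 19 = 3.562 in².
F_nw = 0.6 F_EXX = 36 ksi.
R_n/Ω = (36 × 3.562) / 2.0 = 64.12 kip.

R_n/Ω ≈ 64.1 kip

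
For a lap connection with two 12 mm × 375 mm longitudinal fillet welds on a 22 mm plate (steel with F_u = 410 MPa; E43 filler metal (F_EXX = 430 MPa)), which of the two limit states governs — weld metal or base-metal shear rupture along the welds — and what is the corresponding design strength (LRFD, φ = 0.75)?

t_e = 0.707 × 12 = 8.484 mm; L = 750 mm.
Weld metal: φR_n = 0.75 × 0.6 × 430 × 8.484 × 750 × 10⁻³ = 1231 kN.
Base metal (shear rupture): φR_n = 0.75 × 0.6 × 410 × 22 × 750 × 10⁻³ = 3044 kN.
Governing: weld metal.

φR_n ≈ 1230 kN (weld metal governs)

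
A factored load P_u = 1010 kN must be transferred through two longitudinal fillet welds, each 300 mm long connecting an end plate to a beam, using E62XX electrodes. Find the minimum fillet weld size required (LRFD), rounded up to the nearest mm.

E62XX → F_EXX = 620 MPa.
Total weld length L = 600 mm.
Required throat t_e = P_u / (φ × 0.6 F_EXX × L) = 1010 / (0.75 × 0.6 × 620 × 600 × 10⁻³) = 6.033 mm.
Required leg w = t_e / 0.707 = 8.534 mm → use 9 mm.

w = 9 mm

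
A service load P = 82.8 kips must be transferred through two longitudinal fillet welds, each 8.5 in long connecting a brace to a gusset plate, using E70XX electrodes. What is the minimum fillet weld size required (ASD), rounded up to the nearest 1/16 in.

E70XX → F_EXX = 70 ksi.
Total weld length L = 17 in.
Required throat t_e = P × Ω / (0.6 F_EXX × L) = 82.8 × 2.0 / (0.6 × 70 × 17) = 0.2319 in.
Required leg w = t_e / 0.707 = 0.3281 in → use 3/8 in.

w = 3/8 in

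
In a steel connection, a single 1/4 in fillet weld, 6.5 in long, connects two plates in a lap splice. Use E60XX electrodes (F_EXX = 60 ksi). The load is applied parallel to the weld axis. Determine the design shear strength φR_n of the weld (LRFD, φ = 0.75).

φR_n ≈ 31 kip

Effective throat t_e = 0.707 × 0.25 = 0.1767 in.
Total length L = 6.5 in; A_we = 0.1767 × 6.5 = 1.149 in².
F_nw = 0.6 F_EXX = 0.6 × 60 = 36 ksi.
φR_n = 0.75 × 36 × 1.149 = 31.02 kip.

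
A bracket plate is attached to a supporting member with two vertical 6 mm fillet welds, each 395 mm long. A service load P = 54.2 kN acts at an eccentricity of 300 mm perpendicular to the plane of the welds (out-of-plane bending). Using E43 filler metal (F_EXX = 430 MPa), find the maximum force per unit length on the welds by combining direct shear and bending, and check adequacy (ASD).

L_w = 2 × 395 = 790 mm; section modulus (unit throat) S = 2 × L²/6 = 52010 mm².
Direct shear f_v = P/L_w = 54.2×10³/790 = 68.61 N/mm.
Moment M = P × e = 54.2×10³ × 300 = 16260000 N·mm; bending f_b = M/S = 312.6 N/mm.
f_max = √(f_v² + f_b²) = √(68.61² + 312.6²) = 320.1 N/mm.
r_n/Ω = (1/2.0) × 0.6 × 430 × (0.707 × 6) = 547.2 N/mm → adequate.

f_max ≈ 320 N/mm; adequate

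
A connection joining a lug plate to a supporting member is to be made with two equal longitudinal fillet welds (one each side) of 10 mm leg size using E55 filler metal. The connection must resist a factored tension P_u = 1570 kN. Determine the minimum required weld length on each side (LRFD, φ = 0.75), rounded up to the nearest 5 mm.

E55XX → F_EXX = 550 MPa.
Throat t_e = 0.707 × 10 = 7.07 mm.
φr_n = 0.75 × 0.6 × 550 × 7.07 × 10⁻³ = 1.75 kN/mm.
L_req = P_u / φr_n = 1570 / 1.75 = 897.2 mm total.
Per side: 897.2 / 2 = 448.6 mm.
Round up → use L = 450 mm on each side.

L = 450 mm on each side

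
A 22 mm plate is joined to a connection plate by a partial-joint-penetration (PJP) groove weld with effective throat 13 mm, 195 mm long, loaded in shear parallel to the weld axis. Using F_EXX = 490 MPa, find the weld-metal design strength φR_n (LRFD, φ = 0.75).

Effective throat (given) t_e = 13 mm.
A_we = 13 × 195 = 2535 mm².
F_nw = 0.6 F_EXX = 294 MPa.
φR_n = 0.75 × 294 × 2535 × 10⁻³ = 559 kN.

φR_n ≈ 559 kN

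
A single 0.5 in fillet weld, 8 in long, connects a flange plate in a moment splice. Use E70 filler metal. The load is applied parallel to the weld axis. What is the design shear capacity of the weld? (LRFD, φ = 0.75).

E70XX → F_EXX = 70 ksi.
Effective throat t_e = 0.707 × 0.5 = 0.3535 in.
Total length L = 8 in; A_we = 0.3535 × 8 = 2.828 in².
F_nw = 0.6 F_EXX = 0.6 × 70 = 42 ksi.
φR_n = 0.75 × 42 × 2.828 = 89.08 kips.

φR_n ≈ 89.1 kips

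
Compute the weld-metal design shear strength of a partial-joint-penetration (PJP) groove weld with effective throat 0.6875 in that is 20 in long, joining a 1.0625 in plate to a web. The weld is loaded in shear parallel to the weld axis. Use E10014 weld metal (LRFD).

E100XX → F_EXX = 100 ksi.
Effective throat (given) t_e = 0.6875 in.
A_we = 0.6875 × 20 = 13.75 in².
F_nw = 0.6 F_EXX = 60 ksi.
φR_n = 0.75 × 60 × 13.75 = 618.8 kips.

φR_n ≈ 619 kips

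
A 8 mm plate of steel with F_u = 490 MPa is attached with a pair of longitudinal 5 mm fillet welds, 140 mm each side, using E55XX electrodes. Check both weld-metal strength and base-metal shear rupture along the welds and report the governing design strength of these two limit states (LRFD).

E55XX → F_EXX = 550 MPa.
t_e = 0.707 × 5 = 3.535 mm; L = 280 mm.
Weld metal: φR_n = 0.75 × 0.6 × 550 × 3.535 × 280 × 10⁻³ = 245 kN.
Base metal (shear rupture): φR_n = 0.75 × 0.6 × 490 × 8 × 280 × 10⁻³ = 493.9 kN.
Governing: weld metal.

φR_n ≈ 245 kN (weld metal governs)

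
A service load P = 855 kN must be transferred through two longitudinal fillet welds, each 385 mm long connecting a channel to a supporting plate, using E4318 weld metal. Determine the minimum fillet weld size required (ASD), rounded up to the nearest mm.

w = 13 mm

E43XX → F_EXX = 430 MPa.
Total weld length L = 770 mm.
Required throat t_e = P × Ω / (0.6 F_EXX × L) = 855 × 2.0 / (0.6 × 430 × 770 × 10⁻³) = 8.608 mm.
Required leg w = t_e / 0.707 = 12.17 mm → use 13 mm.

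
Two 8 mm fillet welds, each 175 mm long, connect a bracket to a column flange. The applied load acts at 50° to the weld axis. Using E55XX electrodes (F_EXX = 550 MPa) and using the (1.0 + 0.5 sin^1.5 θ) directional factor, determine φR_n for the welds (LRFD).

t_e = 0.707 × 8 = 5.656 mm; A_we = 5.656 × 350 = 1980 mm².
Directional factor: 1.0 + 0.5 sin^1.5(50°) = 1.335.
F_nw = 0.6 × 550 × 1.335 = 440.6 MPa.
φR_n = 0.75 × 440.6 × 1980 × 10⁻³ = 654.2 kN.

φR_n ≈ 654 kN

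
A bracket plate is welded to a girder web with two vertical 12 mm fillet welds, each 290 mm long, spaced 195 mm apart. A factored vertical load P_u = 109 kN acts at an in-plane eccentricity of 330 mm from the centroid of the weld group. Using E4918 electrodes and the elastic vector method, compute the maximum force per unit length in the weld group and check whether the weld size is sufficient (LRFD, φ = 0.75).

f_max ≈ 777 N/mm; adequate

E49XX → F_EXX = 490 MPa.
Total weld length L_w = 580 mm. Treat welds as unit-width lines.
Polar moment about centroid: J = 2[d³/12 + d(b/2)²] = 2[290³/12 + 290×97.5²] = 9578000 mm³.
Direct shear f_v = P/L_w = 109×10³ / 580 = 187.9 N/mm (vertical).
Torsion M = P·e = 109×10³ × 330 = 35970000 N·mm.
Critical point at (x, y) = (97.5, 145) from centroid. f_tx = M·y/J = 544.5 N/mm; f_ty = M·x/J = 366.1 N/mm.
Resultant f_max = √[f_tx² + (f_v + f_ty)²] = √[544.5² + (187.9 + 366.1)²] = 776.9 N/mm.
Capacity per unit length: φr_n = 0.75 × 0.6 × 490 × (0.707 × 12) = 1871 N/mm.
776.9 ≤ 1871 → adequate.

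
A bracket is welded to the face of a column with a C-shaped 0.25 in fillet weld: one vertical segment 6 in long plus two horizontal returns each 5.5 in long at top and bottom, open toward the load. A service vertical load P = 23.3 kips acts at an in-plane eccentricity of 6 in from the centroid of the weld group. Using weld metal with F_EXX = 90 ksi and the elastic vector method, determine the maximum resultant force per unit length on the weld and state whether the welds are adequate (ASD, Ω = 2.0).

f_max ≈ 4.98 kip/in; NOT adequate

Total weld length L_w = 17 in. Treat welds as unit-width lines.
Centroid: x̄ = 2×5.5×2.75 / 17 = 1.779 in from the vertical weld.
Polar moment about centroid: J = I_x + I_y = [6³/12 + 2×5.5×3²] + [6×1.779² + 2(5.5³/12 + 5.5×0.9706²)] = 174.1 in³.
Direct shear f_v = P/L_w = 23.3 / 17 = 1.371 kip/in (vertical).
Torsion M = P·e = 23.3 × 6 = 139.8 kip·in.
Critical point at (x, y) = (3.721, 3) from centroid. f_tx = M·y/J = 2.409 kip/in; f_ty = M·x/J = 2.988 kip/in.
Resultant f_max = √[f_tx² + (f_v + f_ty)²] = √[2.409² + (1.371 + 2.988)²] = 4.98 kip/in.
Capacity per unit length: r_n/Ω = (1/2.0) × 0.6 × 90 × (0.707 × 0.25) = 4.772 kip/in.
4.98 > 4.772 → NOT adequate.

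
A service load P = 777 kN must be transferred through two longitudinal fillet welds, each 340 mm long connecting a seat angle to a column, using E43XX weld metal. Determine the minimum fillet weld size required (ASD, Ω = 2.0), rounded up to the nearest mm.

w = 13 mm

E43XX → F_EXX = 430 MPa.
Total weld length L = 680 mm.
Required throat t_e = P × Ω / (0.6 F_EXX × L) = 777 × 2.0 / (0.6 × 430 × 680 × 10⁻³) = 8.858 mm.
Required leg w = t_e / 0.707 = 12.53 mm → use 13 mm.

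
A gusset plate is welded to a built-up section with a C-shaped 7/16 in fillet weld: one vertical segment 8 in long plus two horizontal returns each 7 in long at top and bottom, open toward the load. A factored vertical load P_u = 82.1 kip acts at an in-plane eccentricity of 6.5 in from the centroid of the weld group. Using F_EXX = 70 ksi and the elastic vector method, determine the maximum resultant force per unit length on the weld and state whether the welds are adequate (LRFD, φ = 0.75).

Total weld length L_w = 22 in. Treat welds as unit-width lines.
Centroid: x̄ = 2×7×3.5 / 22 = 2.227 in from the vertical weld.
Polar moment about centroid: J = I_x + I_y = [8³/12 + 2×7×4²] + [8×2.227² + 2(7³/12 + 7×1.273²)] = 386.2 in³.
Direct shear f_v = P/L_w = 82.1 / 22 = 3.732 kip/in (vertical).
Torsion M = P·e = 82.1 × 6.5 = 533.65 kip·in.
Critical point at (x, y) = (4.773, 4) from centroid. f_tx = M·y/J = 5.527 kip/in; f_ty = M·x/J = 6.595 kip/in.
Resultant f_max = √[f_tx² + (f_v + f_ty)²] = √[5.527² + (3.732 + 6.595)²] = 11.71 kip/in.
Capacity per unit length: φr_n = 0.75 × 0.6 × 70 × (0.707 × 0.4375) = 9.743 kip/in.
11.71 > 9.743 → NOT adequate.

f_max ≈ 11.7 kip/in; NOT adequate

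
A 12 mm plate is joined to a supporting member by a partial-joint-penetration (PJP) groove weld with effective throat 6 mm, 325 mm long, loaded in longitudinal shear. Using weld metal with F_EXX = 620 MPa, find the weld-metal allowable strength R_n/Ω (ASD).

Effective throat (given) t_e = 6 mm.
A_we = 6 × 325 = 1950 mm².
F_nw = 0.6 F_EXX = 372 MPa.
R_n/Ω = (372 × 1950) / 2.0 × 10⁻³ = 362.7 kN.

R_n/Ω ≈ 363 kN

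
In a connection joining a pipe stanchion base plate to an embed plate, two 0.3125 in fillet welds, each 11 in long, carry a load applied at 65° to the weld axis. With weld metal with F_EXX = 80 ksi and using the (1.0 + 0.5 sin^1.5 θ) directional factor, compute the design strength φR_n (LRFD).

φR_n ≈ 250 kips

t_e = 0.707 × 0.3125 = 0.2209 in; A_we = 0.2209 × 22 = 4.861 in².
Directional factor: 1.0 + 0.5 sin^1.5(65°) = 1.431.
F_nw = 0.6 × 80 × 1.431 = 68.71 ksi.
φR_n = 0.75 × 68.71 × 4.861 = 250.5 kips.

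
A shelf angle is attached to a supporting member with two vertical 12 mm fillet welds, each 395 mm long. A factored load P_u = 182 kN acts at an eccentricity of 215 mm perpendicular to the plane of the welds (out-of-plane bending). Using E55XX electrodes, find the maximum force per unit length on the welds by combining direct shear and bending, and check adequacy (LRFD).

f_max ≈ 787 N/mm; adequate

E55XX → F_EXX = 550 MPa.
L_w = 2 × 395 = 790 mm; section modulus (unit throat) S = 2 × L²/6 = 52010 mm².
Direct shear f_v = P/L_w = 182×10³/790 = 230.4 N/mm.
Moment M = P × e = 182×10³ × 215 = 39130000 N·mm; bending f_b = M/S = 752.4 N/mm.
f_max = √(f_v² + f_b²) = √(230.4² + 752.4²) = 786.9 N/mm.
φr_n = 0.75 × 0.6 × 550 × (0.707 × 12) = 2100 N/mm → adequate.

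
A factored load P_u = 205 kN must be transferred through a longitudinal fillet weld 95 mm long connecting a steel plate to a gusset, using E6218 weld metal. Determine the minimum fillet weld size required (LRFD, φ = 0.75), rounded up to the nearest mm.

E62XX → F_EXX = 620 MPa.
Total weld length L = 95 mm.
Required throat t_e = P_u / (φ × 0.6 F_EXX × L) = 205 / (0.75 × 0.6 × 620 × 95 × 10⁻³) = 7.734 mm.
Required leg w = t_e / 0.707 = 10.94 mm → use 11 mm.

w = 11 mm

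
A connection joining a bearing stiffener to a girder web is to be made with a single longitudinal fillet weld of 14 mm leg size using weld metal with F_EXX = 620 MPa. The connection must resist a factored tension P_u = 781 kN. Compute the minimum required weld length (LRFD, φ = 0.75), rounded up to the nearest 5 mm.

L = 285 mm

Throat t_e = 0.707 × 14 = 9.898 mm.
φr_n = 0.75 × 0.6 × 620 × 9.898 × 10⁻³ = 2.762 kN/mm.
L_req = P_u / φr_n = 781 / 2.762 = 282.8 mm total.
Round up → use L = 285 mm.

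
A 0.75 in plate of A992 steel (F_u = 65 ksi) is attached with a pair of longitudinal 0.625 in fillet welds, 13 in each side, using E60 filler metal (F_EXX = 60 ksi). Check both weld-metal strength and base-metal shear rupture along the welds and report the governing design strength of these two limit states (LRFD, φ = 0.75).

t_e = 0.707 × 0.625 = 0.4419 in; L = 26 in.
Weld metal: φR_n = 0.75 × 0.6 × 60 × 0.4419 × 26 = 310.2 kip.
Base metal (shear rupture): φR_n = 0.75 × 0.6 × 65 × 0.75 × 26 = 570.4 kip.
Governing: weld metal.

φR_n ≈ 310 kip (weld metal governs)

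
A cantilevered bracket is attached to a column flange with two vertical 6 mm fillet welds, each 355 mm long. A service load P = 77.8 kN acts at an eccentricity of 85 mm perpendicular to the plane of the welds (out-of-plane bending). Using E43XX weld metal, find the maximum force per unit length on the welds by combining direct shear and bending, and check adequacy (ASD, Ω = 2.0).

E43XX → F_EXX = 430 MPa.
L_w = 2 × 355 = 710 mm; section modulus (unit throat) S = 2 × L²/6 = 42010 mm².
Direct shear f_v = P/L_w = 77.8×10³/710 = 109.6 N/mm.
Moment M = P × e = 77.8×10³ × 85 = 6613000 N·mm; bending f_b = M/S = 157.4 N/mm.
f_max = √(f_v² + f_b²) = √(109.6² + 157.4²) = 191.8 N/mm.
r_n/Ω = (1/2.0) × 0.6 × 430 × (0.707 × 6) = 547.2 N/mm → adequate.

f_max ≈ 192 N/mm; adequate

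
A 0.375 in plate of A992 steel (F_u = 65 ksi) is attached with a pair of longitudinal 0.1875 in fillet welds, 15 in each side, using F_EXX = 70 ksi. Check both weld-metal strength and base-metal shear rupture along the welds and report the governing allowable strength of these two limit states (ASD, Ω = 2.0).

R_n/Ω ≈ 83.5 kips (weld metal governs)

t_e = 0.707 × 0.1875 = 0.1326 in; L = 30 in.
Weld metal: R_n/Ω = (1/2.0) × 0.6 × 70 × 0.1326 × 30 = 83.51 kips.
Base metal (shear rupture): R_n/Ω = (1/2.0) × 0.6 × 65 × 0.375 × 30 = 219.4 kips.
Governing: weld metal.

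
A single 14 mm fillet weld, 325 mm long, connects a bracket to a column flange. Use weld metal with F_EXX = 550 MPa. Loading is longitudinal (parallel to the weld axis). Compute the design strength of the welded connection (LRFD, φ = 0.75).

φR_n ≈ 796 kN

Effective throat t_e = 0.707 × 14 = 9.898 mm.
Total length L = 325 mm; A_we = 9.898 × 325 = 3217 mm².
F_nw = 0.6 F_EXX = 0.6 × 550 = 330 MPa.
φR_n = 0.75 × 330 × 3217 × 10⁻³ = 796.2 kN.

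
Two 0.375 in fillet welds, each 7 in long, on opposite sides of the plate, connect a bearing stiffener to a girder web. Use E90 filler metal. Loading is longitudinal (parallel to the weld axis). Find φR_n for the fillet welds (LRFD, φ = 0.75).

E90XX → F_EXX = 90 ksi.
Effective throat t_e = 0.707 × 0.375 = 0.2651 in.
Total length L = 14 in; A_we = 0.2651 × 14 = 3.712 in².
F_nw = 0.6 F_EXX = 0.6 × 90 = 54 ksi.
φR_n = 0.75 × 54 × 3.712 = 150.3 kips.

φR_n ≈ 150 kips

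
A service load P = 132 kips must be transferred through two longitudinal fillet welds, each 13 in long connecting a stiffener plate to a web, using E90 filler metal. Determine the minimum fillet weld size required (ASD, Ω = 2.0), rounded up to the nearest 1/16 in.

w = 5/16 in

E90XX → F_EXX = 90 ksi.
Total weld length L = 26 in.
Required throat t_e = P × Ω / (0.6 F_EXX × L) = 132 × 2.0 / (0.6 × 90 × 26) = 0.188 in.
Required leg w = t_e / 0.707 = 0.266 in → use 5/16 in.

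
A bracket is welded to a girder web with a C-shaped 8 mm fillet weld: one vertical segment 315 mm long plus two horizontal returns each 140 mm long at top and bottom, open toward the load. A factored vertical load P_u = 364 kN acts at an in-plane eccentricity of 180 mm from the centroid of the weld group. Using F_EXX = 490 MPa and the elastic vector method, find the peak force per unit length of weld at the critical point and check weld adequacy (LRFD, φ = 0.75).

Total weld length L_w = 595 mm. Treat welds as unit-width lines.
Centroid: x̄ = 2×140×70 / 595 = 32.94 mm from the vertical weld.
Polar moment about centroid: J = I_x + I_y = [315³/12 + 2×140×157.5²] + [315×32.94² + 2(140³/12 + 140×37.06²)] = 10730000 mm³.
Direct shear f_v = P/L_w = 364×10³ / 595 = 611.8 N/mm (vertical).
Torsion M = P·e = 364×10³ × 180 = 65520000 N·mm.
Critical point at (x, y) = (107.1, 157.5) from centroid. f_tx = M·y/J = 961.4 N/mm; f_ty = M·x/J = 653.5 N/mm.
Resultant f_max = √[f_tx² + (f_v + f_ty)²] = √[961.4² + (611.8 + 653.5)²] = 1589 N/mm.
Capacity per unit length: φr_n = 0.75 × 0.6 × 490 × (0.707 × 8) = 1247 N/mm.
1589 > 1247 → NOT adequate.

f_max ≈ 1590 N/mm; NOT adequate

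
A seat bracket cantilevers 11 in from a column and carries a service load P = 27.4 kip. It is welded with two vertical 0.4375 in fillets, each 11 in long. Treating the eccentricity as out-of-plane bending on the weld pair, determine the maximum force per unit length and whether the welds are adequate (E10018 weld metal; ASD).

E100XX → F_EXX = 100 ksi.
L_w = 2 × 11 = 22 in; section modulus (unit throat) S = 2 × L²/6 = 40.33 in².
Direct shear f_v = P/L_w = 27.4/22 = 1.245 kip/in.
Moment M = P × e = 27.4 × 11 = 301.4 kip·in; bending f_b = M/S = 7.473 kip/in.
f_max = √(f_v² + f_b²) = √(1.245² + 7.473²) = 7.576 kip/in.
r_n/Ω = (1/2.0) × 0.6 × 100 × (0.707 × 0.4375) = 9.279 kip/in → adequate.

f_max ≈ 7.58 kip/in; adequate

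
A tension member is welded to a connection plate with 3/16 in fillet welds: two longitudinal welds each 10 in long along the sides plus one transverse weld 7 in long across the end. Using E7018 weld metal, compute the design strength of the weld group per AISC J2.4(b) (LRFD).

E70XX → F_EXX = 70 ksi.
t_e = 0.707 × 0.1875 = 0.1326 in.
R_nwl = 0.6 × 70 × 0.1326 × 20 = 111.4 kips (longitudinal, 2 welds).
R_nwt = 0.6 × 70 × 0.1326 × 7 = 38.97 kips (transverse, base value).
(i) R_nwl + R_nwt = 150.3 kips; (ii) 0.85 R_nwl + 1.5 R_nwt = 153.1 kips.
R_n = max = 153.1 kips [governs: (ii)]; φR_n = 114.8 kips.

φR_n ≈ 115 kips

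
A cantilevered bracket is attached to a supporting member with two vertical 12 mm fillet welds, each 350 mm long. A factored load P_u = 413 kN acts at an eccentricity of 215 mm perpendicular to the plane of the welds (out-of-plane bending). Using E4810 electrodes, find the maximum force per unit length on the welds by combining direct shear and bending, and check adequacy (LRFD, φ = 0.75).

f_max ≈ 2250 N/mm; NOT adequate

E48XX → F_EXX = 480 MPa.
L_w = 2 × 350 = 700 mm; section modulus (unit throat) S = 2 × L²/6 = 40830 mm².
Direct shear f_v = P/L_w = 413×10³/700 = 590 N/mm.
Moment M = P × e = 413×10³ × 215 = 88795000 N·mm; bending f_b = M/S = 2175 N/mm.
f_max = √(f_v² + f_b²) = √(590² + 2175²) = 2253 N/mm.
φr_n = 0.75 × 0.6 × 480 × (0.707 × 12) = 1833 N/mm → NOT adequate.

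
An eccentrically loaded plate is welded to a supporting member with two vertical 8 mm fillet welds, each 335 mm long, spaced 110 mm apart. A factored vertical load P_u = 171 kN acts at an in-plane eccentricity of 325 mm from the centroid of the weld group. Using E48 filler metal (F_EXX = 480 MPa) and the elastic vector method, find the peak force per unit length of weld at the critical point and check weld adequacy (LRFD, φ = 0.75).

f_max ≈ 1280 N/mm; NOT adequate

Total weld length L_w = 670 mm. Treat welds as unit-width lines.
Polar moment about centroid: J = 2[d³/12 + d(b/2)²] = 2[335³/12 + 335×55²] = 8293000 mm³.
Direct shear f_v = P/L_w = 171×10³ / 670 = 255.2 N/mm (vertical).
Torsion M = P·e = 171×10³ × 325 = 55575000 N·mm.
Critical point at (x, y) = (55, 167.5) from centroid. f_tx = M·y/J = 1123 N/mm; f_ty = M·x/J = 368.6 N/mm.
Resultant f_max = √[f_tx² + (f_v + f_ty)²] = √[1123² + (255.2 + 368.6)²] = 1284 N/mm.
Capacity per unit length: φr_n = 0.75 × 0.6 × 480 × (0.707 × 8) = 1222 N/mm.
1284 > 1222 → NOT adequate.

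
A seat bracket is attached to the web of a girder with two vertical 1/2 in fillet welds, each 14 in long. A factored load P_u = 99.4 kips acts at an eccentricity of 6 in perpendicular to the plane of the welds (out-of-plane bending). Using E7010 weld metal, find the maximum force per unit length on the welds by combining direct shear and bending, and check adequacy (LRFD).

E70XX → F_EXX = 70 ksi.
L_w = 2 × 14 = 28 in; section modulus (unit throat) S = 2 × L²/6 = 65.33 in².
Direct shear f_v = P/L_w = 99.4/28 = 3.55 kip/in.
Moment M = P × e = 99.4 × 6 = 596.4 kip·in; bending f_b = M/S = 9.129 kip/in.
f_max = √(f_v² + f_b²) = √(3.55² + 9.129²) = 9.795 kip/in.
φr_n = 0.75 × 0.6 × 70 × (0.707 × 0.5) = 11.14 kip/in → adequate.

f_max ≈ 9.79 kip/in; adequate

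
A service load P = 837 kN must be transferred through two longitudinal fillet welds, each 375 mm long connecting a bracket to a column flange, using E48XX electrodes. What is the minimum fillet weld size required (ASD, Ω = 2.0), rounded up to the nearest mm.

E48XX → F_EXX = 480 MPa.
Total weld length L = 750 mm.
Required throat t_e = P × Ω / (0.6 F_EXX × L) = 837 × 2.0 / (0.6 × 480 × 750 × 10⁻³) = 7.75 mm.
Required leg w = t_e / 0.707 = 10.96 mm → use 11 mm.

w = 11 mm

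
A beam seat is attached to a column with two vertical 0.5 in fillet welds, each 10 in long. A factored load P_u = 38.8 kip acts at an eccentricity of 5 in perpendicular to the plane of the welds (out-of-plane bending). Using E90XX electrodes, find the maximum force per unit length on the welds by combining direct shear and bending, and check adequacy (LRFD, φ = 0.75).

E90XX → F_EXX = 90 ksi.
L_w = 2 × 10 = 20 in; section modulus (unit throat) S = 2 × L²/6 = 33.33 in².
Direct shear f_v = P/L_w = 38.8/20 = 1.94 kip/in.
Moment M = P × e = 38.8 × 5 = 194 kip·in; bending f_b = M/S = 5.82 kip/in.
f_max = √(f_v² + f_b²) = √(1.94² + 5.82²) = 6.135 kip/in.
φr_n = 0.75 × 0.6 × 90 × (0.707 × 0.5) = 14.32 kip/in → adequate.

f_max ≈ 6.13 kip/in; adequate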